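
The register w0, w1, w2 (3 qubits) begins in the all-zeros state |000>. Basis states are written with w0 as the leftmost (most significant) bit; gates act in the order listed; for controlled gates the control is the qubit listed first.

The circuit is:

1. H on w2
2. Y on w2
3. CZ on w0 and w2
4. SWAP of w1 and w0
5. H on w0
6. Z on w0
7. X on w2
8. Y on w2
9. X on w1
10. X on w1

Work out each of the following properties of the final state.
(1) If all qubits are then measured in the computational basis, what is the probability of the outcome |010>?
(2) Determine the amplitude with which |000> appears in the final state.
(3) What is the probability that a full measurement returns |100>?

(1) The probability of measuring |010> is 0. Key observation: steps 9-10 multiply out to the identity, so the circuit reduces to the remaining gates.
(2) |000> carries amplitude -1/2 in the final state.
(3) The probability of measuring |100> is 1/4.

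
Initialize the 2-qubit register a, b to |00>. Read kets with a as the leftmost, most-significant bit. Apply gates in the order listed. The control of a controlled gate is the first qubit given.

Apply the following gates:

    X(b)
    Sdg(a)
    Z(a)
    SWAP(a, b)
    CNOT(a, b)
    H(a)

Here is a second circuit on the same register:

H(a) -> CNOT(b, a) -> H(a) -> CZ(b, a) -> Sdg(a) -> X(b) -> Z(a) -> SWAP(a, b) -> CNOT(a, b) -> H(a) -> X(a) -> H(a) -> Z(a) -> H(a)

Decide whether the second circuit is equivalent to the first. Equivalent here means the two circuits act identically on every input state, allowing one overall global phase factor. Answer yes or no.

Yes — the two circuits implement the same unitary up to a global phase.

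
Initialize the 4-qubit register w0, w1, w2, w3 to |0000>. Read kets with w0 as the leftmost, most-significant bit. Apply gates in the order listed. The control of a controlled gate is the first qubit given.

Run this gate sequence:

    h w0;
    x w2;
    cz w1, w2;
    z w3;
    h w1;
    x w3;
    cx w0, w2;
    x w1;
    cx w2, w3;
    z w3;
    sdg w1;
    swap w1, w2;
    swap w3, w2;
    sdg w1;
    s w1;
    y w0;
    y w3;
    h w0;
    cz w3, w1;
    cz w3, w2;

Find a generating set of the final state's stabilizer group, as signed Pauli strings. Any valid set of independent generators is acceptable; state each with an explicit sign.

One valid set of independent stabilizer generators is -XIZI, +ZXXI, +IIIY, -IZZI (any independent generating set of the same group is equally correct).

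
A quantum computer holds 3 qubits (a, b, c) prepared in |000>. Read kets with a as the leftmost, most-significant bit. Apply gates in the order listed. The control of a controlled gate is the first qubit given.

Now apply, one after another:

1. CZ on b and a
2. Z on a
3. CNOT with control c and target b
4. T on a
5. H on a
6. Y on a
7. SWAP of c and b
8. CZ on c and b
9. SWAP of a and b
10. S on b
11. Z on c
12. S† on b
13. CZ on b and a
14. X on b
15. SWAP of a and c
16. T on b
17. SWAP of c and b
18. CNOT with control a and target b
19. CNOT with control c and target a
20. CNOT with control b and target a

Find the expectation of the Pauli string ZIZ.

In the final state, ZIZ has expectation 1.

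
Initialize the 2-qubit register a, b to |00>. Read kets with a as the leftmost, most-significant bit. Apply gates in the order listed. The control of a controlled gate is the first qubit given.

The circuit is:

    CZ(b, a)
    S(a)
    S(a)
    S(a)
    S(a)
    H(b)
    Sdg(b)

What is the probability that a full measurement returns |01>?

Outcome |01> occurs with probability 1/2. Key observation: gates 2-5 undo each other exactly, leaving only the rest of the circuit to track.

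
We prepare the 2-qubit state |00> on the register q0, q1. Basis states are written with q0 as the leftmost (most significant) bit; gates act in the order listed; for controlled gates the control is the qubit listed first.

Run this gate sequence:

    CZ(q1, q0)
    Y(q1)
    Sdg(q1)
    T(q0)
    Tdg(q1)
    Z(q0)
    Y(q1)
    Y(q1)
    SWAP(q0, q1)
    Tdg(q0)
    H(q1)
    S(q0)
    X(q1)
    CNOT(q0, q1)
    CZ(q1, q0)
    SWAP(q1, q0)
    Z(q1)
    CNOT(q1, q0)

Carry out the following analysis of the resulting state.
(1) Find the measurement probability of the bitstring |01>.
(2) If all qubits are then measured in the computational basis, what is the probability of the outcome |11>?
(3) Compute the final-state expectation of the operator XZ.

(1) Outcome |01> occurs with probability 1/2.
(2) The probability of measuring |11> is 1/2.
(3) The observable XZ averages to 1.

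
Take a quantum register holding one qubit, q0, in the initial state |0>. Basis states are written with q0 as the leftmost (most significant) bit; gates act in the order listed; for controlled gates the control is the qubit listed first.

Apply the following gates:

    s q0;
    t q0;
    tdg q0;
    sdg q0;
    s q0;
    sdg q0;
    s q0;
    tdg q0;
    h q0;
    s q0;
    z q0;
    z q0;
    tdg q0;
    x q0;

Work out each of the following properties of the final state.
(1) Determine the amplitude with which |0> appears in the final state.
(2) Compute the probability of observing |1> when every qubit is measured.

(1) The amplitude on |0> is sqrt(2)*exp(I*pi/4)/2. Key observation: the block from step 1 through step 4 cancels to the identity and can be dropped.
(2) The probability of measuring |1> is 1/2.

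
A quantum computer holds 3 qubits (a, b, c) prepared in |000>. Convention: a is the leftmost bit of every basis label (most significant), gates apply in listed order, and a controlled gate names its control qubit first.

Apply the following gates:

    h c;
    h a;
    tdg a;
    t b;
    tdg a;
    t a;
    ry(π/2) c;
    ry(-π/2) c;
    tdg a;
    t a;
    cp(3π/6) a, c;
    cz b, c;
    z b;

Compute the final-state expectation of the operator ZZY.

In the final state, ZZY has expectation -1/2.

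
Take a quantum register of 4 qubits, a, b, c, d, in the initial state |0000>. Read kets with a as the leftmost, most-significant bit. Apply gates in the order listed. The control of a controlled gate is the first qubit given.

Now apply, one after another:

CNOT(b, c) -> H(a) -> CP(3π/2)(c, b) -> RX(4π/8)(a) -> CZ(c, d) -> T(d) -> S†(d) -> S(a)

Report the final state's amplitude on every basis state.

The resulting statevector has amplitude 1/2 - I/2 on |0000>, 1/2 + I/2 on |1000>, and 0 on every other basis state.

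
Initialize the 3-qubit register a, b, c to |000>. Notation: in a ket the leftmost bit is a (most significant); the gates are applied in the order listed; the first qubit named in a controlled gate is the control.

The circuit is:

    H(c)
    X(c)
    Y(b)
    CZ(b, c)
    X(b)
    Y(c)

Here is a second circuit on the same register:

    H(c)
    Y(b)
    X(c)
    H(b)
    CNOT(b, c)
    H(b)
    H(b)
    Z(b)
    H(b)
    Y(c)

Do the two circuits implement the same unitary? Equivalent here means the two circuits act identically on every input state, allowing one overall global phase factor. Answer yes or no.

No, they are not equivalent — no single phase factor reconciles the two unitaries.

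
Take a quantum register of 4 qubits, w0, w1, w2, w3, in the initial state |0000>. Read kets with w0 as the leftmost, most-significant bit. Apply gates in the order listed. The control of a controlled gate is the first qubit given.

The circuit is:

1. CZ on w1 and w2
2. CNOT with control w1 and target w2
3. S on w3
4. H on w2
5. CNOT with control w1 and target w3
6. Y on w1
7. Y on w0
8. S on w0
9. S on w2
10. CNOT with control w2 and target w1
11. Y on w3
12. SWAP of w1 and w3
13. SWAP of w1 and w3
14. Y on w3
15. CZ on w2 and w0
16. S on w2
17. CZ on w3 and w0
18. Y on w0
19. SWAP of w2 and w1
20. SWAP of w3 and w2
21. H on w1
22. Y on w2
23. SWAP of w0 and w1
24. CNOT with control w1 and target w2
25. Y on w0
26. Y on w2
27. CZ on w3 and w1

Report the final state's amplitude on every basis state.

After the circuit, the state carries amplitude -I/2 on |0000>, I/2 on |0001>, -I/2 on |1000>, -I/2 on |1001>, and 0 on every other basis state. Key observation: the block from step 11 through step 14 cancels to the identity and can be dropped.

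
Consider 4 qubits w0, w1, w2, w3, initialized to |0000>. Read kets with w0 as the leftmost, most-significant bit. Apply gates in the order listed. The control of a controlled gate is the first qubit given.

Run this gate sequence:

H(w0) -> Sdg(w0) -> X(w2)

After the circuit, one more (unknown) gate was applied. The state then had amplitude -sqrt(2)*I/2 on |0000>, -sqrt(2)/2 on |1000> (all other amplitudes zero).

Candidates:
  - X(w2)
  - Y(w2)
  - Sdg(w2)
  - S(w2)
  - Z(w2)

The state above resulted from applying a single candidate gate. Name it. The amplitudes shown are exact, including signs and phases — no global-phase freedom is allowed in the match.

The unique candidate consistent with the amplitudes is Y(w2).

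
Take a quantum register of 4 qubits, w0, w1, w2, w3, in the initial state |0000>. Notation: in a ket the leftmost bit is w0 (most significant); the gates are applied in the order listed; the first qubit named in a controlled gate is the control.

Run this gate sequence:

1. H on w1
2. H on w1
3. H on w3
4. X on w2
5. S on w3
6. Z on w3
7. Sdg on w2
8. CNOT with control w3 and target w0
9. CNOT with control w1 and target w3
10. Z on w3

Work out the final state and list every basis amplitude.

After the circuit, the state carries amplitude -sqrt(2)*I/2 on |0010>, sqrt(2)/2 on |1011>, and 0 on every other basis state.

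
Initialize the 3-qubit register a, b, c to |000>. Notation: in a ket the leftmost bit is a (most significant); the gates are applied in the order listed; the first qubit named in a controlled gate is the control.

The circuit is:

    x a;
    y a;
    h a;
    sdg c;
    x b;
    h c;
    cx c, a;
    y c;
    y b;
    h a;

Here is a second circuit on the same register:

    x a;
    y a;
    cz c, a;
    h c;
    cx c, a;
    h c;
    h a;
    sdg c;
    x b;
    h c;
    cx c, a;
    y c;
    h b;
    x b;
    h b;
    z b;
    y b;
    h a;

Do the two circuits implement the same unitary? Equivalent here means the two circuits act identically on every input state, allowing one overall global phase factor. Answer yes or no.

No: there is an input state on which the two circuits produce genuinely different outputs (not merely differing by a phase).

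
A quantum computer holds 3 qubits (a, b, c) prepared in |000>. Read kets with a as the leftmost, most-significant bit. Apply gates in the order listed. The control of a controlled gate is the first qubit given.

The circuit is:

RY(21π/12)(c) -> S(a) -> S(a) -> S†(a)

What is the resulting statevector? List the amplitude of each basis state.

The resulting statevector has amplitude -sqrt(sqrt(2) + 2)/2 on |000>, sqrt(2 - sqrt(2))/2 on |001>, and 0 on every other basis state. Key observation: the block from step 3 through step 4 cancels to the identity and can be dropped.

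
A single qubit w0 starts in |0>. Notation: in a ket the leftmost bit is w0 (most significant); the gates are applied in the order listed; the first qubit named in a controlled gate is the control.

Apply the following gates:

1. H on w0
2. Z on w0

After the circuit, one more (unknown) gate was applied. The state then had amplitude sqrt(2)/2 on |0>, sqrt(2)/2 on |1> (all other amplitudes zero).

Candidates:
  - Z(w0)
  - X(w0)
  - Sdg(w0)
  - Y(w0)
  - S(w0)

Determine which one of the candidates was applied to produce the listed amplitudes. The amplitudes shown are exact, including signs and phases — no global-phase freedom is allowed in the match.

The applied gate was Z(w0).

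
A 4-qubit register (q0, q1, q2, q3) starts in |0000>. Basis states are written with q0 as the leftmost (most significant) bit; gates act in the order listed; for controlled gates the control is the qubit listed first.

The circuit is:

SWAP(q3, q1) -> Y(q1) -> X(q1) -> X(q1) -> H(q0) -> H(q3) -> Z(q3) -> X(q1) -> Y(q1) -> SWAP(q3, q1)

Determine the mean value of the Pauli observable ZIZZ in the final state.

The observable ZIZZ averages to 0.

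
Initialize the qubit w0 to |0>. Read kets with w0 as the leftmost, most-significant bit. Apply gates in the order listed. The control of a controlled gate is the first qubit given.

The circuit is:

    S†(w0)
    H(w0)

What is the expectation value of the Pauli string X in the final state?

In the final state, X has expectation 1.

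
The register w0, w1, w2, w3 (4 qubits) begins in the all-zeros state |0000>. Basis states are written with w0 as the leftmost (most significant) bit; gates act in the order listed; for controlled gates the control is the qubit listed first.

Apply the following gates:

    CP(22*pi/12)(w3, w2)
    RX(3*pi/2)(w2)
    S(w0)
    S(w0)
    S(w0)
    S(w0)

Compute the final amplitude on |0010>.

|0010> carries amplitude -sqrt(2)*I/2 in the final state. Key observation: the block from step 3 through step 6 cancels to the identity and can be dropped.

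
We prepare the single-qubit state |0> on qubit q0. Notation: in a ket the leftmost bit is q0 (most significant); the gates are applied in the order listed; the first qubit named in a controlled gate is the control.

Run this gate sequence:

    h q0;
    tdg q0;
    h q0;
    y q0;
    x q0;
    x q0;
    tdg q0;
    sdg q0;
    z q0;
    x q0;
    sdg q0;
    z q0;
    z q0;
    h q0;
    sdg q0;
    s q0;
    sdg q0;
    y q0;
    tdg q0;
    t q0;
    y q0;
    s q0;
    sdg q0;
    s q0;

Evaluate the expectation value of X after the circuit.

The expectation value of X is sqrt(2)/2. Key observation: steps 16-23 multiply out to the identity, so the circuit reduces to the remaining gates.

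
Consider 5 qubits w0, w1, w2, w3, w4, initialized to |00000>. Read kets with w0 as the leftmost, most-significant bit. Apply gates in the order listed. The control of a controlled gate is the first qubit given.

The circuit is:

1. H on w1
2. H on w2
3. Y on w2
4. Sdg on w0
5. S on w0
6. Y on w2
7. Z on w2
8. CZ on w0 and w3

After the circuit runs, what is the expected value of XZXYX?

The observable XZXYX averages to 0.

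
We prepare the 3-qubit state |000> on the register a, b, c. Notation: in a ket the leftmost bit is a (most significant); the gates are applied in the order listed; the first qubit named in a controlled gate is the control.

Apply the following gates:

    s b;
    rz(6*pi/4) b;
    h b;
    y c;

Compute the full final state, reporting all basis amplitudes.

After the circuit, the state carries amplitude -sqrt(2)*exp(3*I*pi/4)/2 on |001>, -sqrt(2)*exp(3*I*pi/4)/2 on |011>, and 0 on every other basis state.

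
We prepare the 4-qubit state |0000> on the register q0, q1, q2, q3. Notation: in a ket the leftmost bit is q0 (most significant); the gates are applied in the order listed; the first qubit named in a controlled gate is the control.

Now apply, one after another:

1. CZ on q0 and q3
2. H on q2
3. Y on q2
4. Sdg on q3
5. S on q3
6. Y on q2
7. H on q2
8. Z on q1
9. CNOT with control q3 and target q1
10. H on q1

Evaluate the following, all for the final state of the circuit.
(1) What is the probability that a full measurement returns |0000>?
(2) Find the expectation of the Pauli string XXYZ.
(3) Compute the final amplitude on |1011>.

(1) The probability of measuring |0000> is 1/2. Key observation: the block from step 2 through step 7 cancels to the identity and can be dropped.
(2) The observable XXYZ averages to 0.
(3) The amplitude on |1011> is 0.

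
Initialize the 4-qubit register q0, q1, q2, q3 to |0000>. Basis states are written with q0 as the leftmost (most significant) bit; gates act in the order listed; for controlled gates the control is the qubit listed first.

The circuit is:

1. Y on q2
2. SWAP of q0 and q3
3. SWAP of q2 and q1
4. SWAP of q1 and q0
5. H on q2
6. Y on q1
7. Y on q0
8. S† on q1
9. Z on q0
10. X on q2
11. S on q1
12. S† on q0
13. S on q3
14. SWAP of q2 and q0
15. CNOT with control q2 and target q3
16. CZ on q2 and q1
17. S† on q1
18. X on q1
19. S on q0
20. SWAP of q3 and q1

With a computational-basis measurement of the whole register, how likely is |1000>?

A full measurement returns |1000> with probability 1/2.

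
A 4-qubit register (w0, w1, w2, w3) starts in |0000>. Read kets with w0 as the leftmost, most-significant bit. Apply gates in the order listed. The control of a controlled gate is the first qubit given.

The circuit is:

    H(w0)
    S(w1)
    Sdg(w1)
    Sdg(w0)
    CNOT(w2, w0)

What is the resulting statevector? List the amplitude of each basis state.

The resulting statevector has amplitude sqrt(2)/2 on |0000>, -sqrt(2)*I/2 on |1000>, and 0 on every other basis state. Key observation: steps 2-3 multiply out to the identity, so the circuit reduces to the remaining gates.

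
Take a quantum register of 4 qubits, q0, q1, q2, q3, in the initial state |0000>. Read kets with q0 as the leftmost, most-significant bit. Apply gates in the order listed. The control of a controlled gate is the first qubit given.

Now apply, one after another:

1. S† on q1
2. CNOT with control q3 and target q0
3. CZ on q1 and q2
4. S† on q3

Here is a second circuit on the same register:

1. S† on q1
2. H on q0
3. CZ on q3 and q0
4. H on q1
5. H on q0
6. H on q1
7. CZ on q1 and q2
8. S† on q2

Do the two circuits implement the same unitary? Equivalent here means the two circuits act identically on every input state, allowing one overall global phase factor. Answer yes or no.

No: there is an input state on which the two circuits produce genuinely different outputs (not merely differing by a phase).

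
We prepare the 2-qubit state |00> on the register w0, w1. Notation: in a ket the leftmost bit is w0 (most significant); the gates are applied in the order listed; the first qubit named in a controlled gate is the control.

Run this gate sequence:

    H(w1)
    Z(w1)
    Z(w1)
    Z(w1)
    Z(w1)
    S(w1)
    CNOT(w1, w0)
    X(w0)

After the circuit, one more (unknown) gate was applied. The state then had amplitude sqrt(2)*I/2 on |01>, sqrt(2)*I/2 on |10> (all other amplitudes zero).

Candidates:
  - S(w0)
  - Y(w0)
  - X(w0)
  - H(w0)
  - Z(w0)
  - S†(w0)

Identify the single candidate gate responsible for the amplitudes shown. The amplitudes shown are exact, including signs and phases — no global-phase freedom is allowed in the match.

The unique candidate consistent with the amplitudes is S(w0). Key observation: the block from step 2 through step 5 cancels to the identity and can be dropped.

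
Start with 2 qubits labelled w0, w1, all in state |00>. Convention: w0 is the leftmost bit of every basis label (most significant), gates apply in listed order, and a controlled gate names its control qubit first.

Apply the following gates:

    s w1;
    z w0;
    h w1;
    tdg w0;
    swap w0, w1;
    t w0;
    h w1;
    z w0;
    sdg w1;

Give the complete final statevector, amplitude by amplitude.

After the circuit, the state carries amplitude 1/2 on |00>, -I/2 on |01>, -exp(I*pi/4)/2 on |10>, exp(3*I*pi/4)/2 on |11>.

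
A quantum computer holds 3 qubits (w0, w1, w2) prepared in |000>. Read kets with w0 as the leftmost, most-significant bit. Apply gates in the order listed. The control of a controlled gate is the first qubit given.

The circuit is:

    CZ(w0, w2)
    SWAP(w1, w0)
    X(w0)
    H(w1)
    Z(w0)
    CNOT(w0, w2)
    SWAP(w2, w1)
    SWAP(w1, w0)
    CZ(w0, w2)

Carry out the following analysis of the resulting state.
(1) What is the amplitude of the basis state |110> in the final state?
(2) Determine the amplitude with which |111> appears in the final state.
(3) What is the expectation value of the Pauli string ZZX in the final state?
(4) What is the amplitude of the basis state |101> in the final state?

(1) The final state's coefficient on |110> equals -sqrt(2)/2.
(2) The amplitude on |111> is sqrt(2)/2.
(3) The observable ZZX averages to -1.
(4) |101> carries amplitude 0 in the final state.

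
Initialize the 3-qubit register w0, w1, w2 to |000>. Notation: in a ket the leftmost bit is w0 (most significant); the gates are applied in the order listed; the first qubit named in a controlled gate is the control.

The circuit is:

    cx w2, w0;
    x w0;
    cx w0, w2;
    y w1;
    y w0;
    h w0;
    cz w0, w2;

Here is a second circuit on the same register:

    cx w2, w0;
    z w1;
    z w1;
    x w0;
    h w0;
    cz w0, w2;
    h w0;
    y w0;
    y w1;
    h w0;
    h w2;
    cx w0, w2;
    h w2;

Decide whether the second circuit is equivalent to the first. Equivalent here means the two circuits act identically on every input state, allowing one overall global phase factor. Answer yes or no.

No — the two circuits implement different unitaries, even allowing a global phase.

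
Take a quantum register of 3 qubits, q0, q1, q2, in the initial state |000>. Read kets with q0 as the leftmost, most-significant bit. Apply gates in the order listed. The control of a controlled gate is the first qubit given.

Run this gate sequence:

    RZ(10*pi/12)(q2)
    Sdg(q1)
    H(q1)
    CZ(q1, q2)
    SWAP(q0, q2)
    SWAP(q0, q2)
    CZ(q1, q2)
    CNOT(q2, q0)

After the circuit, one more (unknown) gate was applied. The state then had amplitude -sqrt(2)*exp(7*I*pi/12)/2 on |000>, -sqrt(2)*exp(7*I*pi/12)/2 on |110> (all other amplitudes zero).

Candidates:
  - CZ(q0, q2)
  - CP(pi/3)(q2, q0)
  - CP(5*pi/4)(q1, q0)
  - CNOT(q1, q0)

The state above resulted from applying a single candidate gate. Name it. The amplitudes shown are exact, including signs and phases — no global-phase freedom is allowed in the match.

The applied gate was CNOT(q1, q0). Key observation: gates 4-7 undo each other exactly, leaving only the rest of the circuit to track.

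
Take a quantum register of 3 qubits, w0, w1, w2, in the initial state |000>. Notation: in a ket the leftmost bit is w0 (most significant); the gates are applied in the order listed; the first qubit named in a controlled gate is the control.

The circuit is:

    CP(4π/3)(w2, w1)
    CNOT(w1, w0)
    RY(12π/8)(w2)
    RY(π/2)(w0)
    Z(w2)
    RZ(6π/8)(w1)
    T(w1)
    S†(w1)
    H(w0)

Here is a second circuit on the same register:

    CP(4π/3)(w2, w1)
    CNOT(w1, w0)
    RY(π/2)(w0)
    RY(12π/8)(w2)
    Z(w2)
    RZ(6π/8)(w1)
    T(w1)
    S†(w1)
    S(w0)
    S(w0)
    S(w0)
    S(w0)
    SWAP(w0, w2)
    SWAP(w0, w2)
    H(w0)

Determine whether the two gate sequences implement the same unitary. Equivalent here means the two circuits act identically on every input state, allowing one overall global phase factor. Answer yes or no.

Yes: on every input state the two circuits agree up to one overall phase factor.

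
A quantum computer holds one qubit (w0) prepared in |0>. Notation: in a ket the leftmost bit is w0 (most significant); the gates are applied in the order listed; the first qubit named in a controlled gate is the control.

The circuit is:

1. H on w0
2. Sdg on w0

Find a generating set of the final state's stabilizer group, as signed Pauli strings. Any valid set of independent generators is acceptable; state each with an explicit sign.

The stabilizer group can be generated by -Y, among other valid generating sets.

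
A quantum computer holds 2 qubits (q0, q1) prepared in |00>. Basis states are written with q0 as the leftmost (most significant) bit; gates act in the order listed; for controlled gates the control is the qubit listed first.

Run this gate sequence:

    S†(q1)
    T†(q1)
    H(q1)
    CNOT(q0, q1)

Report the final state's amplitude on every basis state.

After the circuit, the state carries amplitude sqrt(2)/2 on |00>, sqrt(2)/2 on |01>, 0 on |10>, 0 on |11>.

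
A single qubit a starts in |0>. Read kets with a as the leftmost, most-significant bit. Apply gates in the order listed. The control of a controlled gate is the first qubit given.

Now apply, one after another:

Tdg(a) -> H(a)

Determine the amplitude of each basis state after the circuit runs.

The resulting statevector has amplitude sqrt(2)/2 on |0>, sqrt(2)/2 on |1>.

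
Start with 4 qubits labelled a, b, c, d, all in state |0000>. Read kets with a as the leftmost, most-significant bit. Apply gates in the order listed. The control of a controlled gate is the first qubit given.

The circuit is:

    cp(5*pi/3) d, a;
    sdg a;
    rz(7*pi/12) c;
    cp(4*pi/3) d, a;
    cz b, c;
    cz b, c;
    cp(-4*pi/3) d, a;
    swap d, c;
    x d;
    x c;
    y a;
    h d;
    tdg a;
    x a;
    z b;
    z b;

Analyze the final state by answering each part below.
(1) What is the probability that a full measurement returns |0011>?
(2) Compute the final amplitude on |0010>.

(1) A full measurement returns |0011> with probability 1/2. Key observation: steps 4-7 multiply out to the identity, so the circuit reduces to the remaining gates.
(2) The final state's coefficient on |0010> equals -sqrt(2)*exp(23*I*pi/24)/2.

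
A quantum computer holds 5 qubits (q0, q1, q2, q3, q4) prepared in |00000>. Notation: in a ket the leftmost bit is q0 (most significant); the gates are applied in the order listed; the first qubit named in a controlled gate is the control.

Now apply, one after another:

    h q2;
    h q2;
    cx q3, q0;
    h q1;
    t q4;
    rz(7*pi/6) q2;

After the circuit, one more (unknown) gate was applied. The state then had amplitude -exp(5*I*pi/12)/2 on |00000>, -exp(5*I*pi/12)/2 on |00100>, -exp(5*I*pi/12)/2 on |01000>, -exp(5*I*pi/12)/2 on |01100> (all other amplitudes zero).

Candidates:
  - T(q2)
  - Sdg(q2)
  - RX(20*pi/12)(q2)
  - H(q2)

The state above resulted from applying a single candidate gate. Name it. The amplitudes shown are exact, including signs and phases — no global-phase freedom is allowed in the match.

The unique candidate consistent with the amplitudes is H(q2). Key observation: the block from step 1 through step 2 cancels to the identity and can be dropped.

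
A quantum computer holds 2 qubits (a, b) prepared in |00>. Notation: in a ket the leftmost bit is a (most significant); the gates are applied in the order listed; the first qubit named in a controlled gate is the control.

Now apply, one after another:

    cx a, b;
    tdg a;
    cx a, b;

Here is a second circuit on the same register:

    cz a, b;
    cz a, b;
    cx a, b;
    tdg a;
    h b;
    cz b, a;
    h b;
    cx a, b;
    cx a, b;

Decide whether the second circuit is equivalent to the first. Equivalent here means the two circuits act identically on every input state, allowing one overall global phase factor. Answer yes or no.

Yes — the two circuits implement the same unitary up to a global phase.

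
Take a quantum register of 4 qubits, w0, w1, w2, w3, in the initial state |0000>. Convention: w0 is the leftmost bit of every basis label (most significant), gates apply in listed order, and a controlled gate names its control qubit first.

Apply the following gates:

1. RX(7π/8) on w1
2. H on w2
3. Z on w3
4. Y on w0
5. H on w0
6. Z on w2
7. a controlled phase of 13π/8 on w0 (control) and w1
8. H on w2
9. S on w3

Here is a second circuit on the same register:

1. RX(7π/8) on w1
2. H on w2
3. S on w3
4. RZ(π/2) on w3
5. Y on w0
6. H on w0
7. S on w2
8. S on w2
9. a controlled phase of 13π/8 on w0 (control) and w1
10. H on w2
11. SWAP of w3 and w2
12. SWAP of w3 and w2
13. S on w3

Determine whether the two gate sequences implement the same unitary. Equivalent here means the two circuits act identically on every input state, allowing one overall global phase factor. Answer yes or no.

Yes: on every input state the two circuits agree up to one overall phase factor.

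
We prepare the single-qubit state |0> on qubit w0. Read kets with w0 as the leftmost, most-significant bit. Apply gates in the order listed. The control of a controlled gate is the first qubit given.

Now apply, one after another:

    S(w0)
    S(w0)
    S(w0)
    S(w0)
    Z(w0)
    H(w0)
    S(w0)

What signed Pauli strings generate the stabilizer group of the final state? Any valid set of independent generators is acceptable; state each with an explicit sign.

The final state is stabilized by the group generated by +Y; other independent generating sets are equally valid.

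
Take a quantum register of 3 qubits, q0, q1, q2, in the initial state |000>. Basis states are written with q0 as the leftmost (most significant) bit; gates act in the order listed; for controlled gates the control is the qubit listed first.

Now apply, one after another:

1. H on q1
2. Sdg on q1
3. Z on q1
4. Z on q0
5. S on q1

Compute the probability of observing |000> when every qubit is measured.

The probability of measuring |000> is 1/2.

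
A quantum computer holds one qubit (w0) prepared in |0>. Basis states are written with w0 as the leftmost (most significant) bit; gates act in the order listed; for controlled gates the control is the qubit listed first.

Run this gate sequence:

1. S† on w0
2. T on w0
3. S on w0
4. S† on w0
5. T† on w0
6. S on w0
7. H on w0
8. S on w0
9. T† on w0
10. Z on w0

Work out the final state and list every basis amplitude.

The resulting statevector has amplitude sqrt(2)/2 on |0>, -sqrt(2)*exp(I*pi/4)/2 on |1>. Key observation: gates 1-6 undo each other exactly, leaving only the rest of the circuit to track.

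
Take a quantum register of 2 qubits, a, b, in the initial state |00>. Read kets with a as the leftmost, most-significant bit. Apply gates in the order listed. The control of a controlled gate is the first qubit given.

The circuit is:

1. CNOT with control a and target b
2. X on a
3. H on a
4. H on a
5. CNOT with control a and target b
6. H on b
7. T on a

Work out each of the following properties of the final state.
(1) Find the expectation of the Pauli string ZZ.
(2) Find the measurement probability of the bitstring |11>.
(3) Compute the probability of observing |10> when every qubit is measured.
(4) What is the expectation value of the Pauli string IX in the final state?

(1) In the final state, ZZ has expectation 0. Key observation: steps 3-4 multiply out to the identity, so the circuit reduces to the remaining gates.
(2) A full measurement returns |11> with probability 1/2.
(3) The probability of measuring |10> is 1/2.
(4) The expectation value of IX is -1.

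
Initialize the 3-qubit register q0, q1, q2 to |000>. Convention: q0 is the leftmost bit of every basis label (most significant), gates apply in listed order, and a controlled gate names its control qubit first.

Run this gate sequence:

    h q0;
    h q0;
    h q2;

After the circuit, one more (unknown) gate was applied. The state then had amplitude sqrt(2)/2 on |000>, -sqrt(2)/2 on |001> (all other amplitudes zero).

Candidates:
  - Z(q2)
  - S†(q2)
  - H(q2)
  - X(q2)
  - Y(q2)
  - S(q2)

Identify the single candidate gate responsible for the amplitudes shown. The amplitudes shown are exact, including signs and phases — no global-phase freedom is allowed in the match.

The applied gate was Z(q2).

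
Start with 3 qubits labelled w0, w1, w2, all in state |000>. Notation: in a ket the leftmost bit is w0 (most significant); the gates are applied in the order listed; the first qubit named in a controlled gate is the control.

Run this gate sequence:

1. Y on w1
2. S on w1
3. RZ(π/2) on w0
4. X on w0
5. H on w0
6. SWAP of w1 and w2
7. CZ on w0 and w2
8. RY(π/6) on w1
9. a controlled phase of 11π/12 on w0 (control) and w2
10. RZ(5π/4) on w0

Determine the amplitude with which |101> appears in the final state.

|101> carries amplitude (1 + sqrt(3))*exp(7*I*pi/24)/4 in the final state.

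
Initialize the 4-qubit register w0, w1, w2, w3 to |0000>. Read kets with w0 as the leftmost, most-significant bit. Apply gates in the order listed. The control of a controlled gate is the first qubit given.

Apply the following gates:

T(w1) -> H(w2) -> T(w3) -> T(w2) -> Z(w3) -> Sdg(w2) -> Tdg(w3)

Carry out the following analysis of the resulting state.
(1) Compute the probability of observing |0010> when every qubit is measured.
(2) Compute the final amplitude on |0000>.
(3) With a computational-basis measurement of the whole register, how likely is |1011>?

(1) Outcome |0010> occurs with probability 1/2.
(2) The final state's coefficient on |0000> equals sqrt(2)/2.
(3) The probability of measuring |1011> is 0.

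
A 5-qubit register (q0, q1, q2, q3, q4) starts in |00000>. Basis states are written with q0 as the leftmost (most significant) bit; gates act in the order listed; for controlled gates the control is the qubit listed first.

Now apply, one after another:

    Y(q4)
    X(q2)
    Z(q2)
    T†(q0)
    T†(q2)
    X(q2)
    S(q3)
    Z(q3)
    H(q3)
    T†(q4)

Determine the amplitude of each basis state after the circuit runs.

The resulting statevector has amplitude -sqrt(2)/2 on |00001>, -sqrt(2)/2 on |00011>, and 0 on every other basis state.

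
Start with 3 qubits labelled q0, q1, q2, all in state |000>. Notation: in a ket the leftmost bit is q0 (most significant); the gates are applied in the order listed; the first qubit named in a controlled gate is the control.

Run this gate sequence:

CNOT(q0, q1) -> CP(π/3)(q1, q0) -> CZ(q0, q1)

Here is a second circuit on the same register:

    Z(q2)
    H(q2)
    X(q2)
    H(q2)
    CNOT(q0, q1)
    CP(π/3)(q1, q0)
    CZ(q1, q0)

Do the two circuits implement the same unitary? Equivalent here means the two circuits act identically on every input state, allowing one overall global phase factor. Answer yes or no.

Yes: on every input state the two circuits agree up to one overall phase factor.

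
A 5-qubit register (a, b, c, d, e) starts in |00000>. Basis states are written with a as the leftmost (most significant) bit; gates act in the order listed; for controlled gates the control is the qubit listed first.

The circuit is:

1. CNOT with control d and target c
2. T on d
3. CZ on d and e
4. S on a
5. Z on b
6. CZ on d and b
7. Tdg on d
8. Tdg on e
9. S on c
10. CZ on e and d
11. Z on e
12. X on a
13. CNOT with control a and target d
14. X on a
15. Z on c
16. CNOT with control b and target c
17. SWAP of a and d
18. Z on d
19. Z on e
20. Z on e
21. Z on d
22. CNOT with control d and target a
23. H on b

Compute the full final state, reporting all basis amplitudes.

The final amplitudes are sqrt(2)/2 on |10000>, sqrt(2)/2 on |11000>, and 0 on every other basis state. Key observation: the block from step 18 through step 21 cancels to the identity and can be dropped.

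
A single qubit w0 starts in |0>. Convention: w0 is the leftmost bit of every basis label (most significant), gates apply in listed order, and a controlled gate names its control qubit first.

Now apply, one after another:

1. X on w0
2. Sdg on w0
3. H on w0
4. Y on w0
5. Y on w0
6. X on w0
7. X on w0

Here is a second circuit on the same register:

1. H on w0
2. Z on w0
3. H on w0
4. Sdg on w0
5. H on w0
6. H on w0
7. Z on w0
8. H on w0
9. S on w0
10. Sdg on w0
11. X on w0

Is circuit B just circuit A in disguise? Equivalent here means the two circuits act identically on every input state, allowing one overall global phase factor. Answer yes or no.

Yes, they are equivalent — the unitaries differ by at most a global phase.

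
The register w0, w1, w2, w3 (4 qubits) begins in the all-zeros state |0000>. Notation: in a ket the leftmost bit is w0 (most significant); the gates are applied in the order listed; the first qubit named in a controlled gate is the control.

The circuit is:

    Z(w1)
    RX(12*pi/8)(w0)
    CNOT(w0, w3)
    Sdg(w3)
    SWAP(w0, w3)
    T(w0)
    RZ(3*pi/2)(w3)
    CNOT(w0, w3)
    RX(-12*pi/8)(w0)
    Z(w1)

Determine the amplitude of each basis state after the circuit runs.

The resulting statevector has amplitude -exp(I*pi/4)/2 + I/2 on |0000>, -1/2 + exp(3*I*pi/4)/2 on |1000>, and 0 on every other basis state.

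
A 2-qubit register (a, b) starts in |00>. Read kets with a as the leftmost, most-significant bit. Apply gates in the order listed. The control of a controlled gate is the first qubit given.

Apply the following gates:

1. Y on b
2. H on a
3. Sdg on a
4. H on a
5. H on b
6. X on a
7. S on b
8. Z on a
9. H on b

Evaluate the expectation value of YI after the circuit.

In the final state, YI has expectation 1.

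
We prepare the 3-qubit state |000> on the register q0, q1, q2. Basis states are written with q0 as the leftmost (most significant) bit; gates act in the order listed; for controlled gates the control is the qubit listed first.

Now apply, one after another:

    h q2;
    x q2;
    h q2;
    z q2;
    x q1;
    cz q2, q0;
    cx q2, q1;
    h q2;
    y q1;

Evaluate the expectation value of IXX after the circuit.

The observable IXX averages to 0. Key observation: the block from step 1 through step 4 cancels to the identity and can be dropped.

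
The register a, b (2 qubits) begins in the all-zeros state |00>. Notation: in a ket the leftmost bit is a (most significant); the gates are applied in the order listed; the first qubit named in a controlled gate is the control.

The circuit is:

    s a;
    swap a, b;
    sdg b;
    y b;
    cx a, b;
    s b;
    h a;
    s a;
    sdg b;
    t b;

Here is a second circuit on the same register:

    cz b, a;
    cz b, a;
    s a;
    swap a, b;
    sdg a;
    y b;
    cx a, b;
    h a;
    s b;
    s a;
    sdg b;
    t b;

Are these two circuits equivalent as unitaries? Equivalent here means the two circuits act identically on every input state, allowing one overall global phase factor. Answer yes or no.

No — the two circuits implement different unitaries, even allowing a global phase.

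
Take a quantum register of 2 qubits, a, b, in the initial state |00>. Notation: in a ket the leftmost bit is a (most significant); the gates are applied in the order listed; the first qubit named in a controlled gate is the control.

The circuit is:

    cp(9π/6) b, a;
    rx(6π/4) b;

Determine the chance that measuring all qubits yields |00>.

The probability of measuring |00> is 1/2.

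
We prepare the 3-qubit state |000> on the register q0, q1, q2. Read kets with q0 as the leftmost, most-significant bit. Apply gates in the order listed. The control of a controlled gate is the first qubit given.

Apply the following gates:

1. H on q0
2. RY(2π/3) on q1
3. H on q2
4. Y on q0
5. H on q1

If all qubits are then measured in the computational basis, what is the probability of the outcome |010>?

A full measurement returns |010> with probability 1/8 - sqrt(3)/16.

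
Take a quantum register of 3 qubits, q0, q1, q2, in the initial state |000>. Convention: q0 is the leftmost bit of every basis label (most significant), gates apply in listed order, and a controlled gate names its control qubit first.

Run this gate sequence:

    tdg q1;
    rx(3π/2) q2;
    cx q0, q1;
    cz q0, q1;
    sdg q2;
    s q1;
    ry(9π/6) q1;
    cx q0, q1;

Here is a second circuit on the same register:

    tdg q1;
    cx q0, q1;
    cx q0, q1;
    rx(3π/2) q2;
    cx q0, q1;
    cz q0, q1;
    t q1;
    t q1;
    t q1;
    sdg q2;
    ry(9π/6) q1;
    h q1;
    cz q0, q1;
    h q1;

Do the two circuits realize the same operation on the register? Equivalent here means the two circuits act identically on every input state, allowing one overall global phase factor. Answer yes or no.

No — the two circuits implement different unitaries, even allowing a global phase.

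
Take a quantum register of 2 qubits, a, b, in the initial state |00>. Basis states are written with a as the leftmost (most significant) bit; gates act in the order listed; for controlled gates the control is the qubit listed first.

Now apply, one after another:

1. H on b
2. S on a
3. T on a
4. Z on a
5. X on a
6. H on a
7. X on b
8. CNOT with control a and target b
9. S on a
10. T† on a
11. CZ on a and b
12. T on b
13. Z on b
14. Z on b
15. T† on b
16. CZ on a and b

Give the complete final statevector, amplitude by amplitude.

After the circuit, the state carries amplitude 1/2 on |00>, 1/2 on |01>, -exp(I*pi/4)/2 on |10>, -exp(I*pi/4)/2 on |11>. Key observation: steps 11-16 multiply out to the identity, so the circuit reduces to the remaining gates.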